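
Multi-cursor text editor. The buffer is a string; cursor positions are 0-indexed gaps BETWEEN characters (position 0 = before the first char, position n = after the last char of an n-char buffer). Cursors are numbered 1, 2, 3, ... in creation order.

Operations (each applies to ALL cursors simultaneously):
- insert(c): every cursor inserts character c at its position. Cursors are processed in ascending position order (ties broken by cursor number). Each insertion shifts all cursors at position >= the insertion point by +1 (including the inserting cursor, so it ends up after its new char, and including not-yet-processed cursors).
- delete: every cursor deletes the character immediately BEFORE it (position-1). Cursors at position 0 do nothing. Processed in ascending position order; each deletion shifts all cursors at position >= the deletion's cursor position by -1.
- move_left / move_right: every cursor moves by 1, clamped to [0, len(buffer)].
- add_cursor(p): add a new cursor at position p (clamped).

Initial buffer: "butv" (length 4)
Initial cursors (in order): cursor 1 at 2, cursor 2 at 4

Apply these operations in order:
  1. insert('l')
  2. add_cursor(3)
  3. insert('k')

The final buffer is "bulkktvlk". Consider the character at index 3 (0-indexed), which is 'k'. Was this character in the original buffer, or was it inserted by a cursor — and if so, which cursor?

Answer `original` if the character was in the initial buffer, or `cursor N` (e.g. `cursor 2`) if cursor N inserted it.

Answer: cursor 1

Derivation:
After op 1 (insert('l')): buffer="bultvl" (len 6), cursors c1@3 c2@6, authorship ..1..2
After op 2 (add_cursor(3)): buffer="bultvl" (len 6), cursors c1@3 c3@3 c2@6, authorship ..1..2
After op 3 (insert('k')): buffer="bulkktvlk" (len 9), cursors c1@5 c3@5 c2@9, authorship ..113..22
Authorship (.=original, N=cursor N): . . 1 1 3 . . 2 2
Index 3: author = 1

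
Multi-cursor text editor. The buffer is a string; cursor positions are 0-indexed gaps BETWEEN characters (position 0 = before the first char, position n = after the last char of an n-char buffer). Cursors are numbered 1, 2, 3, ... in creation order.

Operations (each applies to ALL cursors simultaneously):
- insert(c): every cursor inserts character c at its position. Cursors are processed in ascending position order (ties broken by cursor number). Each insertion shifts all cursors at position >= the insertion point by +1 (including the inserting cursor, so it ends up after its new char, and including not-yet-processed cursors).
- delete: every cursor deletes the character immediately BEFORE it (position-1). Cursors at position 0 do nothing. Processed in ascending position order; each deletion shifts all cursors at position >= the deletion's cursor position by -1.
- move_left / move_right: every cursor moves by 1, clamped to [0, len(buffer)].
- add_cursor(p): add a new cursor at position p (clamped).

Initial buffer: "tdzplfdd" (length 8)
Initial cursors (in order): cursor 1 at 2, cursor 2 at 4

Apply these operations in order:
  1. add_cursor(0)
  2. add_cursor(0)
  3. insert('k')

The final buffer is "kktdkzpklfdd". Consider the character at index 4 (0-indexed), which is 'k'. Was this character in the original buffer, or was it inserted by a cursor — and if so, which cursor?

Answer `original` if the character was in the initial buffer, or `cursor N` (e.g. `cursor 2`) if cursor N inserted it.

Answer: cursor 1

Derivation:
After op 1 (add_cursor(0)): buffer="tdzplfdd" (len 8), cursors c3@0 c1@2 c2@4, authorship ........
After op 2 (add_cursor(0)): buffer="tdzplfdd" (len 8), cursors c3@0 c4@0 c1@2 c2@4, authorship ........
After op 3 (insert('k')): buffer="kktdkzpklfdd" (len 12), cursors c3@2 c4@2 c1@5 c2@8, authorship 34..1..2....
Authorship (.=original, N=cursor N): 3 4 . . 1 . . 2 . . . .
Index 4: author = 1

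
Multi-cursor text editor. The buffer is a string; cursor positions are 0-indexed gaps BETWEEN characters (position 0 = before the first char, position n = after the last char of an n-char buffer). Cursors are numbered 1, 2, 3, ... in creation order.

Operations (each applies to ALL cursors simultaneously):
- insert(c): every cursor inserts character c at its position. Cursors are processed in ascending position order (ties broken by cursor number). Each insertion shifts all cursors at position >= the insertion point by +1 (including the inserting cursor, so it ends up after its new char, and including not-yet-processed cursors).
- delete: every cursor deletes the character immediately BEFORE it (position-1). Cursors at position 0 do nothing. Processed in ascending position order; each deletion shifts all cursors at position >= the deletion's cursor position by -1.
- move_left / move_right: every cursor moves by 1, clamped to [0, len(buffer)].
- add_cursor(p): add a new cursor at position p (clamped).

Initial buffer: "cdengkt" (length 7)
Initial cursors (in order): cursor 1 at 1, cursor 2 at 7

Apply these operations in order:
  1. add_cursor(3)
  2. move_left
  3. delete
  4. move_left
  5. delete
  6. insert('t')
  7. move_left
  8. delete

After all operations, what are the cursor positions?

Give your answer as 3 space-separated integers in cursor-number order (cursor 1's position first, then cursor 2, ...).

After op 1 (add_cursor(3)): buffer="cdengkt" (len 7), cursors c1@1 c3@3 c2@7, authorship .......
After op 2 (move_left): buffer="cdengkt" (len 7), cursors c1@0 c3@2 c2@6, authorship .......
After op 3 (delete): buffer="cengt" (len 5), cursors c1@0 c3@1 c2@4, authorship .....
After op 4 (move_left): buffer="cengt" (len 5), cursors c1@0 c3@0 c2@3, authorship .....
After op 5 (delete): buffer="cegt" (len 4), cursors c1@0 c3@0 c2@2, authorship ....
After op 6 (insert('t')): buffer="ttcetgt" (len 7), cursors c1@2 c3@2 c2@5, authorship 13..2..
After op 7 (move_left): buffer="ttcetgt" (len 7), cursors c1@1 c3@1 c2@4, authorship 13..2..
After op 8 (delete): buffer="tctgt" (len 5), cursors c1@0 c3@0 c2@2, authorship 3.2..

Answer: 0 2 0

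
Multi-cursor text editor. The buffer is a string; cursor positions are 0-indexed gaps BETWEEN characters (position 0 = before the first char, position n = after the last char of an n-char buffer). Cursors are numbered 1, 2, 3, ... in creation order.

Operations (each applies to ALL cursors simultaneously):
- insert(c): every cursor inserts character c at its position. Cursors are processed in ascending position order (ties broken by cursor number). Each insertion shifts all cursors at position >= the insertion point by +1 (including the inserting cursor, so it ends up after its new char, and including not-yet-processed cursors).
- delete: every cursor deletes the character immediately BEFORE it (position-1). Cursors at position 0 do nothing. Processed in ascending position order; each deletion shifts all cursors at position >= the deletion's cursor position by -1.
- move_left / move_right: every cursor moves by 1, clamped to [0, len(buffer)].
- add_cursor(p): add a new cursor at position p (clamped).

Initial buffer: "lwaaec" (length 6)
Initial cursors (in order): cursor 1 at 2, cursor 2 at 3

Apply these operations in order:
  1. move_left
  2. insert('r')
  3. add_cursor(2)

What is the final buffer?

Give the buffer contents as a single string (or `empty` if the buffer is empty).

Answer: lrwraaec

Derivation:
After op 1 (move_left): buffer="lwaaec" (len 6), cursors c1@1 c2@2, authorship ......
After op 2 (insert('r')): buffer="lrwraaec" (len 8), cursors c1@2 c2@4, authorship .1.2....
After op 3 (add_cursor(2)): buffer="lrwraaec" (len 8), cursors c1@2 c3@2 c2@4, authorship .1.2....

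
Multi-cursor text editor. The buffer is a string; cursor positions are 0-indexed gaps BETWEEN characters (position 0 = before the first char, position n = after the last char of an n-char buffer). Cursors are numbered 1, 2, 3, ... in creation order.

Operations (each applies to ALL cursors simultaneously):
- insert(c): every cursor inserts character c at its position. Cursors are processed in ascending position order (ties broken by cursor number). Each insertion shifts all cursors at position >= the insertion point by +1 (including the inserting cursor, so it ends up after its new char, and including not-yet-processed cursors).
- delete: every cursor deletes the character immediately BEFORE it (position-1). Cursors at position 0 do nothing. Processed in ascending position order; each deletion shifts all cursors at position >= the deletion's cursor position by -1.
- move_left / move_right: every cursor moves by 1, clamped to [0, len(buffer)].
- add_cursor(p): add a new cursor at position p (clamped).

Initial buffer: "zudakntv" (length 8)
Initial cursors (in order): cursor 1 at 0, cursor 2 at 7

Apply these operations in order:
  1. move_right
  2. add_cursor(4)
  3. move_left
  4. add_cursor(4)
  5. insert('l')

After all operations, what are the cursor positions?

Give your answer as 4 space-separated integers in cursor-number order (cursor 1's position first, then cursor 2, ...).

Answer: 1 11 5 7

Derivation:
After op 1 (move_right): buffer="zudakntv" (len 8), cursors c1@1 c2@8, authorship ........
After op 2 (add_cursor(4)): buffer="zudakntv" (len 8), cursors c1@1 c3@4 c2@8, authorship ........
After op 3 (move_left): buffer="zudakntv" (len 8), cursors c1@0 c3@3 c2@7, authorship ........
After op 4 (add_cursor(4)): buffer="zudakntv" (len 8), cursors c1@0 c3@3 c4@4 c2@7, authorship ........
After op 5 (insert('l')): buffer="lzudlalkntlv" (len 12), cursors c1@1 c3@5 c4@7 c2@11, authorship 1...3.4...2.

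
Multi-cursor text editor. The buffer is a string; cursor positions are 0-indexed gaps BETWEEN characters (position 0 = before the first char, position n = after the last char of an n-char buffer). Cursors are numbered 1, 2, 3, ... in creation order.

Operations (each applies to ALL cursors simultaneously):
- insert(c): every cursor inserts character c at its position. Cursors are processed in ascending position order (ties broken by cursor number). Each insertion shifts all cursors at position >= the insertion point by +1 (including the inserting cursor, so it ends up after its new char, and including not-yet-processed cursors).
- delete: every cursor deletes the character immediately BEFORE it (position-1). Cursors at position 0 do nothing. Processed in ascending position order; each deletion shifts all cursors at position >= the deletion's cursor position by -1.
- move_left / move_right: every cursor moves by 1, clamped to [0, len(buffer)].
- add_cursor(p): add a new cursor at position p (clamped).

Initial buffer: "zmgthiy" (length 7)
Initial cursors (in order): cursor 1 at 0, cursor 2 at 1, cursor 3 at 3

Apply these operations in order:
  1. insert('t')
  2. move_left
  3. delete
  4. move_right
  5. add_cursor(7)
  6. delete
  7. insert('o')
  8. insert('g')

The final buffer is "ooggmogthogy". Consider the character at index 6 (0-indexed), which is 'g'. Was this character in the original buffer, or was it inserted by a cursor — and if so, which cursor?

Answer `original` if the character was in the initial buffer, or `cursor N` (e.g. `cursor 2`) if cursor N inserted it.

Answer: cursor 3

Derivation:
After op 1 (insert('t')): buffer="tztmgtthiy" (len 10), cursors c1@1 c2@3 c3@6, authorship 1.2..3....
After op 2 (move_left): buffer="tztmgtthiy" (len 10), cursors c1@0 c2@2 c3@5, authorship 1.2..3....
After op 3 (delete): buffer="ttmtthiy" (len 8), cursors c1@0 c2@1 c3@3, authorship 12.3....
After op 4 (move_right): buffer="ttmtthiy" (len 8), cursors c1@1 c2@2 c3@4, authorship 12.3....
After op 5 (add_cursor(7)): buffer="ttmtthiy" (len 8), cursors c1@1 c2@2 c3@4 c4@7, authorship 12.3....
After op 6 (delete): buffer="mthy" (len 4), cursors c1@0 c2@0 c3@1 c4@3, authorship ....
After op 7 (insert('o')): buffer="oomothoy" (len 8), cursors c1@2 c2@2 c3@4 c4@7, authorship 12.3..4.
After op 8 (insert('g')): buffer="ooggmogthogy" (len 12), cursors c1@4 c2@4 c3@7 c4@11, authorship 1212.33..44.
Authorship (.=original, N=cursor N): 1 2 1 2 . 3 3 . . 4 4 .
Index 6: author = 3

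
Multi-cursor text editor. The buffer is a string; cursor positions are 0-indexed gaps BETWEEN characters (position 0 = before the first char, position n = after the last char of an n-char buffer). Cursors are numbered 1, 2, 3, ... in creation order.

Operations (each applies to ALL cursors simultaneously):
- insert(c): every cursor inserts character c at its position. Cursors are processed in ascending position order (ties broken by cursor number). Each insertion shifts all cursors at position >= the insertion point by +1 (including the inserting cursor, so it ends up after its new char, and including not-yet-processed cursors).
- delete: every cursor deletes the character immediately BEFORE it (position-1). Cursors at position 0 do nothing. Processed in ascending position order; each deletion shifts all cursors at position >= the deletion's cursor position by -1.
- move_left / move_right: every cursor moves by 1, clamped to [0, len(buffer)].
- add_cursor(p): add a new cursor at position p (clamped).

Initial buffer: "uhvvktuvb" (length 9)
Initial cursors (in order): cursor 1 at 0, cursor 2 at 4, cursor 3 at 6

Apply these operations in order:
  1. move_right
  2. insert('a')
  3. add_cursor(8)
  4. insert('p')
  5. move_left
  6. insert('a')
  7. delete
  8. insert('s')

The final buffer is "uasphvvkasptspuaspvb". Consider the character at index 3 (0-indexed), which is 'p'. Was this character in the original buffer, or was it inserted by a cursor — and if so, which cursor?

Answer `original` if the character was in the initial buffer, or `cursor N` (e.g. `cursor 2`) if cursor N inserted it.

After op 1 (move_right): buffer="uhvvktuvb" (len 9), cursors c1@1 c2@5 c3@7, authorship .........
After op 2 (insert('a')): buffer="uahvvkatuavb" (len 12), cursors c1@2 c2@7 c3@10, authorship .1....2..3..
After op 3 (add_cursor(8)): buffer="uahvvkatuavb" (len 12), cursors c1@2 c2@7 c4@8 c3@10, authorship .1....2..3..
After op 4 (insert('p')): buffer="uaphvvkaptpuapvb" (len 16), cursors c1@3 c2@9 c4@11 c3@14, authorship .11....22.4.33..
After op 5 (move_left): buffer="uaphvvkaptpuapvb" (len 16), cursors c1@2 c2@8 c4@10 c3@13, authorship .11....22.4.33..
After op 6 (insert('a')): buffer="uaaphvvkaaptapuaapvb" (len 20), cursors c1@3 c2@10 c4@13 c3@17, authorship .111....222.44.333..
After op 7 (delete): buffer="uaphvvkaptpuapvb" (len 16), cursors c1@2 c2@8 c4@10 c3@13, authorship .11....22.4.33..
After op 8 (insert('s')): buffer="uasphvvkasptspuaspvb" (len 20), cursors c1@3 c2@10 c4@13 c3@17, authorship .111....222.44.333..
Authorship (.=original, N=cursor N): . 1 1 1 . . . . 2 2 2 . 4 4 . 3 3 3 . .
Index 3: author = 1

Answer: cursor 1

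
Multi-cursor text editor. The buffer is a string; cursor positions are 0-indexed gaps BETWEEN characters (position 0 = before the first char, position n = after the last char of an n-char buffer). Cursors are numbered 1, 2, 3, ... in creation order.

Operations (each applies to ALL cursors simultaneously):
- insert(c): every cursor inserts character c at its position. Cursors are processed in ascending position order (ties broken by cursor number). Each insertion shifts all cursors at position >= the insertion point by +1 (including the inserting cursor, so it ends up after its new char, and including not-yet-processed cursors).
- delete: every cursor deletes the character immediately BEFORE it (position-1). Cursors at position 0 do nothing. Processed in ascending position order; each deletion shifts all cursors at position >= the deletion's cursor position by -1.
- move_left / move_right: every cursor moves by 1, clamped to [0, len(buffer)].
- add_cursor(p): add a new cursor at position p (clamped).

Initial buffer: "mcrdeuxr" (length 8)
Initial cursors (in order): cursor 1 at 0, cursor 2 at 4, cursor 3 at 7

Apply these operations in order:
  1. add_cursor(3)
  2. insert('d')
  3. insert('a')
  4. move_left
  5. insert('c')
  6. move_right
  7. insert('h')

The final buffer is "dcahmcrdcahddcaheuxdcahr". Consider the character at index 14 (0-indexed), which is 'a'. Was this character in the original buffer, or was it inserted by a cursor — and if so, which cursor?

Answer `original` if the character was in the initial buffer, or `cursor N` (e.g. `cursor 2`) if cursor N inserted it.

Answer: cursor 2

Derivation:
After op 1 (add_cursor(3)): buffer="mcrdeuxr" (len 8), cursors c1@0 c4@3 c2@4 c3@7, authorship ........
After op 2 (insert('d')): buffer="dmcrdddeuxdr" (len 12), cursors c1@1 c4@5 c2@7 c3@11, authorship 1...4.2...3.
After op 3 (insert('a')): buffer="damcrdaddaeuxdar" (len 16), cursors c1@2 c4@7 c2@10 c3@15, authorship 11...44.22...33.
After op 4 (move_left): buffer="damcrdaddaeuxdar" (len 16), cursors c1@1 c4@6 c2@9 c3@14, authorship 11...44.22...33.
After op 5 (insert('c')): buffer="dcamcrdcaddcaeuxdcar" (len 20), cursors c1@2 c4@8 c2@12 c3@18, authorship 111...444.222...333.
After op 6 (move_right): buffer="dcamcrdcaddcaeuxdcar" (len 20), cursors c1@3 c4@9 c2@13 c3@19, authorship 111...444.222...333.
After op 7 (insert('h')): buffer="dcahmcrdcahddcaheuxdcahr" (len 24), cursors c1@4 c4@11 c2@16 c3@23, authorship 1111...4444.2222...3333.
Authorship (.=original, N=cursor N): 1 1 1 1 . . . 4 4 4 4 . 2 2 2 2 . . . 3 3 3 3 .
Index 14: author = 2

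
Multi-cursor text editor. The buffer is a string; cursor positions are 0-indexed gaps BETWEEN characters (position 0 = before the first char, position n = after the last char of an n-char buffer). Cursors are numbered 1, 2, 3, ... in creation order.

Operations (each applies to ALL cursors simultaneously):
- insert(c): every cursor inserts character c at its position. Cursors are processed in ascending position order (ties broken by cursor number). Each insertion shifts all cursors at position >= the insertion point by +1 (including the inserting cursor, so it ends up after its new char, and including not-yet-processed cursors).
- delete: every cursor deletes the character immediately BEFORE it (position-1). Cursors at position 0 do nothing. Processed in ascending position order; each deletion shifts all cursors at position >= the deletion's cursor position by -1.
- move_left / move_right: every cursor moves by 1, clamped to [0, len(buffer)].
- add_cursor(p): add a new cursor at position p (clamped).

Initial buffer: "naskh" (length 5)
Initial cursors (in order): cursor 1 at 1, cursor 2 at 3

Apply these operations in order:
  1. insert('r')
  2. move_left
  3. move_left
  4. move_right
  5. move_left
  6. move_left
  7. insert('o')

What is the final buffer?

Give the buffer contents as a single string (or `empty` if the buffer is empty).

After op 1 (insert('r')): buffer="nrasrkh" (len 7), cursors c1@2 c2@5, authorship .1..2..
After op 2 (move_left): buffer="nrasrkh" (len 7), cursors c1@1 c2@4, authorship .1..2..
After op 3 (move_left): buffer="nrasrkh" (len 7), cursors c1@0 c2@3, authorship .1..2..
After op 4 (move_right): buffer="nrasrkh" (len 7), cursors c1@1 c2@4, authorship .1..2..
After op 5 (move_left): buffer="nrasrkh" (len 7), cursors c1@0 c2@3, authorship .1..2..
After op 6 (move_left): buffer="nrasrkh" (len 7), cursors c1@0 c2@2, authorship .1..2..
After op 7 (insert('o')): buffer="onroasrkh" (len 9), cursors c1@1 c2@4, authorship 1.12..2..

Answer: onroasrkh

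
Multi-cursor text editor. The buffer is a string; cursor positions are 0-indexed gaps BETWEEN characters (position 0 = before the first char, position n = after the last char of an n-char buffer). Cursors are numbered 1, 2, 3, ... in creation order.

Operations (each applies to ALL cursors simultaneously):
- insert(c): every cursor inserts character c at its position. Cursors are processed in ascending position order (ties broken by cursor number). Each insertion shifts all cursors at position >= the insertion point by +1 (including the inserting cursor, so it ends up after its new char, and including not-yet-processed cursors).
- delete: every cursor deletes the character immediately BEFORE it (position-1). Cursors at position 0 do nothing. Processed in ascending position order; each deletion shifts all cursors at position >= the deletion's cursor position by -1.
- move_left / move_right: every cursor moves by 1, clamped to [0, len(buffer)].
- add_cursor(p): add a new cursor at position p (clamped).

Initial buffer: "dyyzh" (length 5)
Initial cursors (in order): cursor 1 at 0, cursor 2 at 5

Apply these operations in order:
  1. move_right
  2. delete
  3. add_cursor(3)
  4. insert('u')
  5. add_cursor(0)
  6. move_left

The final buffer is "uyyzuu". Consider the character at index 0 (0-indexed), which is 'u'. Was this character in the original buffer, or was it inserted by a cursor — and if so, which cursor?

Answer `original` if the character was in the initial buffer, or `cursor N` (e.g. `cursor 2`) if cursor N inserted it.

Answer: cursor 1

Derivation:
After op 1 (move_right): buffer="dyyzh" (len 5), cursors c1@1 c2@5, authorship .....
After op 2 (delete): buffer="yyz" (len 3), cursors c1@0 c2@3, authorship ...
After op 3 (add_cursor(3)): buffer="yyz" (len 3), cursors c1@0 c2@3 c3@3, authorship ...
After op 4 (insert('u')): buffer="uyyzuu" (len 6), cursors c1@1 c2@6 c3@6, authorship 1...23
After op 5 (add_cursor(0)): buffer="uyyzuu" (len 6), cursors c4@0 c1@1 c2@6 c3@6, authorship 1...23
After op 6 (move_left): buffer="uyyzuu" (len 6), cursors c1@0 c4@0 c2@5 c3@5, authorship 1...23
Authorship (.=original, N=cursor N): 1 . . . 2 3
Index 0: author = 1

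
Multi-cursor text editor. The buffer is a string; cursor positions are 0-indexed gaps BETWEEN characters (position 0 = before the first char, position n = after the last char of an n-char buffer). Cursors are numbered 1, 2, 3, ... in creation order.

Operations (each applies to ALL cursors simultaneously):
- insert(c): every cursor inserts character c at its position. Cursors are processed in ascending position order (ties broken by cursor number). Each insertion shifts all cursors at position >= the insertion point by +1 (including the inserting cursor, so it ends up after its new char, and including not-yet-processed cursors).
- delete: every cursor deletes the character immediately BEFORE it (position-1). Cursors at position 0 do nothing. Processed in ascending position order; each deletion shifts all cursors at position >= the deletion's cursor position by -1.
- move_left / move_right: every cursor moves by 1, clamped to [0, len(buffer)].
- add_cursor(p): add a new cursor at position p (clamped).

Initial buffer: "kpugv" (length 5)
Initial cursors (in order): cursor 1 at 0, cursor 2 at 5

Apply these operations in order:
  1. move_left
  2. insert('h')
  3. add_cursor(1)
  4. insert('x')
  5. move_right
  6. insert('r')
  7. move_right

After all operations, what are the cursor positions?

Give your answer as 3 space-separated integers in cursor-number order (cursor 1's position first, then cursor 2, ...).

Answer: 7 13 7

Derivation:
After op 1 (move_left): buffer="kpugv" (len 5), cursors c1@0 c2@4, authorship .....
After op 2 (insert('h')): buffer="hkpughv" (len 7), cursors c1@1 c2@6, authorship 1....2.
After op 3 (add_cursor(1)): buffer="hkpughv" (len 7), cursors c1@1 c3@1 c2@6, authorship 1....2.
After op 4 (insert('x')): buffer="hxxkpughxv" (len 10), cursors c1@3 c3@3 c2@9, authorship 113....22.
After op 5 (move_right): buffer="hxxkpughxv" (len 10), cursors c1@4 c3@4 c2@10, authorship 113....22.
After op 6 (insert('r')): buffer="hxxkrrpughxvr" (len 13), cursors c1@6 c3@6 c2@13, authorship 113.13...22.2
After op 7 (move_right): buffer="hxxkrrpughxvr" (len 13), cursors c1@7 c3@7 c2@13, authorship 113.13...22.2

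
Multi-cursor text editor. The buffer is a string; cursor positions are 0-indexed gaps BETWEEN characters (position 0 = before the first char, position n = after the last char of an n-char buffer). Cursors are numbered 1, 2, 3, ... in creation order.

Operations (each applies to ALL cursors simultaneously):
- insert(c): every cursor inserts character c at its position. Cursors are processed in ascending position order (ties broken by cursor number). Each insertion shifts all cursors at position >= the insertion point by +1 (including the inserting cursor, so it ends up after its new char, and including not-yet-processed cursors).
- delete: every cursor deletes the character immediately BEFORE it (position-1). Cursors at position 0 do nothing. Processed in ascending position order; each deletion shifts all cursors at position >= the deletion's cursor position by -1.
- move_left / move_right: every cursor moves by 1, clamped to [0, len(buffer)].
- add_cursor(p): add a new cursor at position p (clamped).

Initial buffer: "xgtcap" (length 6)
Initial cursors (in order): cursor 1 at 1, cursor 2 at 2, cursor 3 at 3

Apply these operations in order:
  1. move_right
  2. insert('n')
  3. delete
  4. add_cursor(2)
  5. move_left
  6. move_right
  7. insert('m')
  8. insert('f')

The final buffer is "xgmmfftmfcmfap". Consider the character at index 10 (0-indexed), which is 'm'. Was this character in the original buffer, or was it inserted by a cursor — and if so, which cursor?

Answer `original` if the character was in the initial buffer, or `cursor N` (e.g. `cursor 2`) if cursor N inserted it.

After op 1 (move_right): buffer="xgtcap" (len 6), cursors c1@2 c2@3 c3@4, authorship ......
After op 2 (insert('n')): buffer="xgntncnap" (len 9), cursors c1@3 c2@5 c3@7, authorship ..1.2.3..
After op 3 (delete): buffer="xgtcap" (len 6), cursors c1@2 c2@3 c3@4, authorship ......
After op 4 (add_cursor(2)): buffer="xgtcap" (len 6), cursors c1@2 c4@2 c2@3 c3@4, authorship ......
After op 5 (move_left): buffer="xgtcap" (len 6), cursors c1@1 c4@1 c2@2 c3@3, authorship ......
After op 6 (move_right): buffer="xgtcap" (len 6), cursors c1@2 c4@2 c2@3 c3@4, authorship ......
After op 7 (insert('m')): buffer="xgmmtmcmap" (len 10), cursors c1@4 c4@4 c2@6 c3@8, authorship ..14.2.3..
After op 8 (insert('f')): buffer="xgmmfftmfcmfap" (len 14), cursors c1@6 c4@6 c2@9 c3@12, authorship ..1414.22.33..
Authorship (.=original, N=cursor N): . . 1 4 1 4 . 2 2 . 3 3 . .
Index 10: author = 3

Answer: cursor 3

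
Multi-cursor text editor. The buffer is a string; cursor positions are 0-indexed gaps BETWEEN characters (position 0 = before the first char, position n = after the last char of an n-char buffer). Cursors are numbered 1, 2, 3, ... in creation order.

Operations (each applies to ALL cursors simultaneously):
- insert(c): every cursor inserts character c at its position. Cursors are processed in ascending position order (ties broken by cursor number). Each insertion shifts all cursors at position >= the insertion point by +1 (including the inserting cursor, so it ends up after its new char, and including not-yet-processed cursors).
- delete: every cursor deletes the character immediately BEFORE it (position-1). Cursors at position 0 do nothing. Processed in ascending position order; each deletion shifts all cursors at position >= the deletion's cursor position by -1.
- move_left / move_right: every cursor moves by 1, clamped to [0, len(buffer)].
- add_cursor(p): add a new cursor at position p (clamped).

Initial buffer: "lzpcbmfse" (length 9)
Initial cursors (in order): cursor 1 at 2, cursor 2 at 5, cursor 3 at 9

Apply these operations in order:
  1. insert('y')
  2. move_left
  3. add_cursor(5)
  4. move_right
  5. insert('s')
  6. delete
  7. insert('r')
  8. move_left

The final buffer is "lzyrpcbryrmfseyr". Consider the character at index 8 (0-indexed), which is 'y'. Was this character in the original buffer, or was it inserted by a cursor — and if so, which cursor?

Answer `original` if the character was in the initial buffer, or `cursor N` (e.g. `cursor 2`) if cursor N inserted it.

Answer: cursor 2

Derivation:
After op 1 (insert('y')): buffer="lzypcbymfsey" (len 12), cursors c1@3 c2@7 c3@12, authorship ..1...2....3
After op 2 (move_left): buffer="lzypcbymfsey" (len 12), cursors c1@2 c2@6 c3@11, authorship ..1...2....3
After op 3 (add_cursor(5)): buffer="lzypcbymfsey" (len 12), cursors c1@2 c4@5 c2@6 c3@11, authorship ..1...2....3
After op 4 (move_right): buffer="lzypcbymfsey" (len 12), cursors c1@3 c4@6 c2@7 c3@12, authorship ..1...2....3
After op 5 (insert('s')): buffer="lzyspcbsysmfseys" (len 16), cursors c1@4 c4@8 c2@10 c3@16, authorship ..11...422....33
After op 6 (delete): buffer="lzypcbymfsey" (len 12), cursors c1@3 c4@6 c2@7 c3@12, authorship ..1...2....3
After op 7 (insert('r')): buffer="lzyrpcbryrmfseyr" (len 16), cursors c1@4 c4@8 c2@10 c3@16, authorship ..11...422....33
After op 8 (move_left): buffer="lzyrpcbryrmfseyr" (len 16), cursors c1@3 c4@7 c2@9 c3@15, authorship ..11...422....33
Authorship (.=original, N=cursor N): . . 1 1 . . . 4 2 2 . . . . 3 3
Index 8: author = 2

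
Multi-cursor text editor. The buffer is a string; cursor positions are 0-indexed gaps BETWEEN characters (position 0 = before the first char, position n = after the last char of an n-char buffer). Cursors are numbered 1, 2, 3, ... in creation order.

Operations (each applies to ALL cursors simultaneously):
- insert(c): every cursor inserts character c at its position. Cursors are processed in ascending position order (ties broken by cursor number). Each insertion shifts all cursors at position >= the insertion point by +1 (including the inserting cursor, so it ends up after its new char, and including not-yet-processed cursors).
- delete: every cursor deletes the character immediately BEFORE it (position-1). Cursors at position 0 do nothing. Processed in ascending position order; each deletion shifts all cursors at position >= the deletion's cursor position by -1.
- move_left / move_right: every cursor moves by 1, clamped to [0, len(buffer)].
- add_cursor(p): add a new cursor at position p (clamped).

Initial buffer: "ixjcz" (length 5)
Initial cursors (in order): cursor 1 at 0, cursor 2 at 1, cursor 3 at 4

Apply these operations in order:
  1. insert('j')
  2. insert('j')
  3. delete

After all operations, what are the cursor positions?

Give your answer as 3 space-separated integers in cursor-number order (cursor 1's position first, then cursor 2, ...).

After op 1 (insert('j')): buffer="jijxjcjz" (len 8), cursors c1@1 c2@3 c3@7, authorship 1.2...3.
After op 2 (insert('j')): buffer="jjijjxjcjjz" (len 11), cursors c1@2 c2@5 c3@10, authorship 11.22...33.
After op 3 (delete): buffer="jijxjcjz" (len 8), cursors c1@1 c2@3 c3@7, authorship 1.2...3.

Answer: 1 3 7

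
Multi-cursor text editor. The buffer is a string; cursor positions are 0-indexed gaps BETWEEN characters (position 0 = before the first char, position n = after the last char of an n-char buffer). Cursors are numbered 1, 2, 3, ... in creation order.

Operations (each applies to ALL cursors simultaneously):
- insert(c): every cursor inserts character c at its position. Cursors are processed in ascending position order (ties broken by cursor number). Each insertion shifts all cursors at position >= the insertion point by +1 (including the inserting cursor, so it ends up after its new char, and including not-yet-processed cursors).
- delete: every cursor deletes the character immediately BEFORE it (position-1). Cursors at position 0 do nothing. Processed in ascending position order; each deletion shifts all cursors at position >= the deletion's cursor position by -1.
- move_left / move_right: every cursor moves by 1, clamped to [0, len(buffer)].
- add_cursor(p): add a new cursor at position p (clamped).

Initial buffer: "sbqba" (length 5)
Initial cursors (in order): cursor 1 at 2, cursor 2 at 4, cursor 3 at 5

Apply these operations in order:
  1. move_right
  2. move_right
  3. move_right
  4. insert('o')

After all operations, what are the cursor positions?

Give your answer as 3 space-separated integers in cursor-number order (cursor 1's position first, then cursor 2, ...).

After op 1 (move_right): buffer="sbqba" (len 5), cursors c1@3 c2@5 c3@5, authorship .....
After op 2 (move_right): buffer="sbqba" (len 5), cursors c1@4 c2@5 c3@5, authorship .....
After op 3 (move_right): buffer="sbqba" (len 5), cursors c1@5 c2@5 c3@5, authorship .....
After op 4 (insert('o')): buffer="sbqbaooo" (len 8), cursors c1@8 c2@8 c3@8, authorship .....123

Answer: 8 8 8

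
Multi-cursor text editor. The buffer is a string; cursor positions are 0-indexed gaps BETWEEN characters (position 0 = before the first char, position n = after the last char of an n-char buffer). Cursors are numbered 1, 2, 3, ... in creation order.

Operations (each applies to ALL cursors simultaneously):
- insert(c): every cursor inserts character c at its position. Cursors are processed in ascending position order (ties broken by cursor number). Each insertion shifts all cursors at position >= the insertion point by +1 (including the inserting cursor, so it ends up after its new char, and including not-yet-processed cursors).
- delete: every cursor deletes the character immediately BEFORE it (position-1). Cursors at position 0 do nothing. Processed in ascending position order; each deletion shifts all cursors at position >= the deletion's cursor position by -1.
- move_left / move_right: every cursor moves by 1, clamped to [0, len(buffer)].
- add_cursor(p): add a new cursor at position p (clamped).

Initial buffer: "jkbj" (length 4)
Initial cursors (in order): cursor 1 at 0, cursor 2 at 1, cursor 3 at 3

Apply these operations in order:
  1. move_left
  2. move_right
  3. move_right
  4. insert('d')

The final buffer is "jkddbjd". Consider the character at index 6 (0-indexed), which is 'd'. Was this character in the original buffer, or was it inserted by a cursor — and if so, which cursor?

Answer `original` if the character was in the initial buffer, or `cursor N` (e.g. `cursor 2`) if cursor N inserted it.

Answer: cursor 3

Derivation:
After op 1 (move_left): buffer="jkbj" (len 4), cursors c1@0 c2@0 c3@2, authorship ....
After op 2 (move_right): buffer="jkbj" (len 4), cursors c1@1 c2@1 c3@3, authorship ....
After op 3 (move_right): buffer="jkbj" (len 4), cursors c1@2 c2@2 c3@4, authorship ....
After op 4 (insert('d')): buffer="jkddbjd" (len 7), cursors c1@4 c2@4 c3@7, authorship ..12..3
Authorship (.=original, N=cursor N): . . 1 2 . . 3
Index 6: author = 3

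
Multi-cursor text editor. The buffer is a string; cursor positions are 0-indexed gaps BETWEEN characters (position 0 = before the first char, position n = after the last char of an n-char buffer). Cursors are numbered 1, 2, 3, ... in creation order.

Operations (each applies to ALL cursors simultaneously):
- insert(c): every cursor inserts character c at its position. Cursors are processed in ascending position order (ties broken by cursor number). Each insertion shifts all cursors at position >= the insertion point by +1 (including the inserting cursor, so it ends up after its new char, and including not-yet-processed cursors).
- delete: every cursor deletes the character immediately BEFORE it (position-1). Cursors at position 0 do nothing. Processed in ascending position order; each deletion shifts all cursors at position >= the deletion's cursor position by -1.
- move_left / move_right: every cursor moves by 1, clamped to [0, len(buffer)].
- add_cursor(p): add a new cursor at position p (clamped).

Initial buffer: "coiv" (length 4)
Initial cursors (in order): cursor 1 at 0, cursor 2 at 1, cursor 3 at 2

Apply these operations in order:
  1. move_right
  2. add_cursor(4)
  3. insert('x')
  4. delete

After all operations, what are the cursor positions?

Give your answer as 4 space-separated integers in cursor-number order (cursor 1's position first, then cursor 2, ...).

Answer: 1 2 3 4

Derivation:
After op 1 (move_right): buffer="coiv" (len 4), cursors c1@1 c2@2 c3@3, authorship ....
After op 2 (add_cursor(4)): buffer="coiv" (len 4), cursors c1@1 c2@2 c3@3 c4@4, authorship ....
After op 3 (insert('x')): buffer="cxoxixvx" (len 8), cursors c1@2 c2@4 c3@6 c4@8, authorship .1.2.3.4
After op 4 (delete): buffer="coiv" (len 4), cursors c1@1 c2@2 c3@3 c4@4, authorship ....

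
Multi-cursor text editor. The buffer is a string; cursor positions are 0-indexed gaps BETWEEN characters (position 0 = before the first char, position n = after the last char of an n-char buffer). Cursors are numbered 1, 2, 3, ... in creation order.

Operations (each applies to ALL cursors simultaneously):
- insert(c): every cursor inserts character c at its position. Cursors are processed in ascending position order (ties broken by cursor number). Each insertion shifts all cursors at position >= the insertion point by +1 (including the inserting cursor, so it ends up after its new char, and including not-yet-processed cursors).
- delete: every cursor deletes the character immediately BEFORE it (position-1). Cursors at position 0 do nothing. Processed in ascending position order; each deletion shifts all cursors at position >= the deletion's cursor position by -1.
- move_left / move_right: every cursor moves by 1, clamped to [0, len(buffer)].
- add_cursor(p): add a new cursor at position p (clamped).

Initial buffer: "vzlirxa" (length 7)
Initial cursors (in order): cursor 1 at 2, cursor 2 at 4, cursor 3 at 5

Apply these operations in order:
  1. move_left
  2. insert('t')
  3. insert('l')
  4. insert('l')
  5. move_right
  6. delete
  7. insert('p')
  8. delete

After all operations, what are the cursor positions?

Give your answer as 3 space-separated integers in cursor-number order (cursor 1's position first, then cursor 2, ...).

Answer: 4 8 11

Derivation:
After op 1 (move_left): buffer="vzlirxa" (len 7), cursors c1@1 c2@3 c3@4, authorship .......
After op 2 (insert('t')): buffer="vtzltitrxa" (len 10), cursors c1@2 c2@5 c3@7, authorship .1..2.3...
After op 3 (insert('l')): buffer="vtlzltlitlrxa" (len 13), cursors c1@3 c2@7 c3@10, authorship .11..22.33...
After op 4 (insert('l')): buffer="vtllzltllitllrxa" (len 16), cursors c1@4 c2@9 c3@13, authorship .111..222.333...
After op 5 (move_right): buffer="vtllzltllitllrxa" (len 16), cursors c1@5 c2@10 c3@14, authorship .111..222.333...
After op 6 (delete): buffer="vtllltlltllxa" (len 13), cursors c1@4 c2@8 c3@11, authorship .111.222333..
After op 7 (insert('p')): buffer="vtllpltllptllpxa" (len 16), cursors c1@5 c2@10 c3@14, authorship .1111.22223333..
After op 8 (delete): buffer="vtllltlltllxa" (len 13), cursors c1@4 c2@8 c3@11, authorship .111.222333..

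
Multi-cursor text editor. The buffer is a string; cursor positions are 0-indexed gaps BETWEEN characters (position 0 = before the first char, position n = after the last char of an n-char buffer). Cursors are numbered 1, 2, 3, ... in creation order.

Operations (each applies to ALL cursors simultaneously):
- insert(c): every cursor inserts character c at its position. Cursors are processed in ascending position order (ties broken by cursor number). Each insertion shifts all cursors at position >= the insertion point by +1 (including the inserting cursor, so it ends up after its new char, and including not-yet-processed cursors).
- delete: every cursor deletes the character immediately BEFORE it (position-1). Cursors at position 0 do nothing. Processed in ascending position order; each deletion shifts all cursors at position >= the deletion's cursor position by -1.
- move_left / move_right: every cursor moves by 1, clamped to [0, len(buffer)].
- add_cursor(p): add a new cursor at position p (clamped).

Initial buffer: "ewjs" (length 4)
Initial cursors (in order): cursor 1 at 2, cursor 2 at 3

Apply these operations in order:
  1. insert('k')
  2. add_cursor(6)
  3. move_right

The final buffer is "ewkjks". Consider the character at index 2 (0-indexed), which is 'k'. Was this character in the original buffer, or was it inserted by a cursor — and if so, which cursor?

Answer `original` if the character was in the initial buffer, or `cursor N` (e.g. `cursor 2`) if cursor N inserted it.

After op 1 (insert('k')): buffer="ewkjks" (len 6), cursors c1@3 c2@5, authorship ..1.2.
After op 2 (add_cursor(6)): buffer="ewkjks" (len 6), cursors c1@3 c2@5 c3@6, authorship ..1.2.
After op 3 (move_right): buffer="ewkjks" (len 6), cursors c1@4 c2@6 c3@6, authorship ..1.2.
Authorship (.=original, N=cursor N): . . 1 . 2 .
Index 2: author = 1

Answer: cursor 1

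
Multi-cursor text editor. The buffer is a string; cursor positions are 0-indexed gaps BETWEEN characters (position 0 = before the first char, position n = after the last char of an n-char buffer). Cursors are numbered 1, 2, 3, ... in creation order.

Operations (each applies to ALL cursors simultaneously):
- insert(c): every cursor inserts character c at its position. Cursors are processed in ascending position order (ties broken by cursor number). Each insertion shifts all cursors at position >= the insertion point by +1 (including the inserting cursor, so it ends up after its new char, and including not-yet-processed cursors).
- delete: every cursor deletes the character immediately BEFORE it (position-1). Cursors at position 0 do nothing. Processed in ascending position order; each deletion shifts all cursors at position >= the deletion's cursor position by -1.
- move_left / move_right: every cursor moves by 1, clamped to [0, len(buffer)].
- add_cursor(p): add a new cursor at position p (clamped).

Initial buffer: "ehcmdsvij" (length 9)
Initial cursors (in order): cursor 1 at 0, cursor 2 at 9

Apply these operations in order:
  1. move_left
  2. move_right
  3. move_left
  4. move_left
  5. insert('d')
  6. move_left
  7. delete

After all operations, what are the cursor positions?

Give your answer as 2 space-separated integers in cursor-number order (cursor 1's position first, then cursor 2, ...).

Answer: 0 7

Derivation:
After op 1 (move_left): buffer="ehcmdsvij" (len 9), cursors c1@0 c2@8, authorship .........
After op 2 (move_right): buffer="ehcmdsvij" (len 9), cursors c1@1 c2@9, authorship .........
After op 3 (move_left): buffer="ehcmdsvij" (len 9), cursors c1@0 c2@8, authorship .........
After op 4 (move_left): buffer="ehcmdsvij" (len 9), cursors c1@0 c2@7, authorship .........
After op 5 (insert('d')): buffer="dehcmdsvdij" (len 11), cursors c1@1 c2@9, authorship 1.......2..
After op 6 (move_left): buffer="dehcmdsvdij" (len 11), cursors c1@0 c2@8, authorship 1.......2..
After op 7 (delete): buffer="dehcmdsdij" (len 10), cursors c1@0 c2@7, authorship 1......2..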